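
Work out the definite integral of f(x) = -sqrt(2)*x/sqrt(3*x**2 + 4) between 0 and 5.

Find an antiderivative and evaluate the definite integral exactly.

The substitution u = 3*x**2/2 + 2 works: f is exactly (dF/du)*(du/dx) for that inner function.
F(x) = -sqrt(2)*sqrt(3*x**2 + 4)/3 is an antiderivative of f.
Check: d/dx[-sqrt(2)*sqrt(3*x**2 + 4)/3] = -sqrt(2)*x/sqrt(3*x**2 + 4) = f(x).
F(5) = -sqrt(158)/3; F(0) = -2*sqrt(2)/3.
Integral = F(5) - F(0) = -sqrt(158)/3 + 2*sqrt(2)/3.

Antiderivative: F(x) = -sqrt(2)*sqrt(3*x**2 + 4)/3; value = -sqrt(158)/3 + 2*sqrt(2)/3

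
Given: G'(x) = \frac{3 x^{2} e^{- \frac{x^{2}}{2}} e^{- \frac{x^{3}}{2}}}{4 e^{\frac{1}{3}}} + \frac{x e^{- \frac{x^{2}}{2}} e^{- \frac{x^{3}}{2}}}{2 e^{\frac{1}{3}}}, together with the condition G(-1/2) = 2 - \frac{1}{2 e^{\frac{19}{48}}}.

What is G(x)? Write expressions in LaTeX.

G(x) = \frac{4 - e^{- \frac{x^{3}}{2} - \frac{x^{2}}{2} - \frac{1}{3}}}{2}

G'(x) matches the chain-rule pattern g'(h)*h' with inner function h(x) = - \frac{x^{3}}{2} - \frac{x^{2}}{2} - \frac{1}{3}; substituting u = h(x) collapses the integral.
A general antiderivative is - \frac{e^{- \frac{x^{3}}{2} - \frac{x^{2}}{2} - \frac{1}{3}}}{2} + C.
The condition gives C = 2 - \frac{1}{2 e^{\frac{19}{48}}} - (- \frac{1}{2 e^{\frac{19}{48}}}) = 2.
So G(x) = \frac{4 - e^{- \frac{x^{3}}{2} - \frac{x^{2}}{2} - \frac{1}{3}}}{2}.
Check: d/dx[\frac{4 - e^{- \frac{x^{3}}{2} - \frac{x^{2}}{2} - \frac{1}{3}}}{2}] = \frac{\left(3 x^{2} + 2 x\right) e^{- \frac{x^{2}}{2}} e^{- \frac{x^{3}}{2}}}{4 e^{\frac{1}{3}}}, which equals G'(x).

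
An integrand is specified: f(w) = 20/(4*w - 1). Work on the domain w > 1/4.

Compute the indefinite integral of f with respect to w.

Check any antiderivative F(w) by computing F'(w) and comparing it with f(w).
Check: d/dw[5*log(2*w - 1/2)] = 20/(4*w - 1) = f(w).

F(w) = 5*log(2*w - 1/2) + C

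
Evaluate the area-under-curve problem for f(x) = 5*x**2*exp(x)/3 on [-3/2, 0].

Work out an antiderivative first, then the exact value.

Recognize the product-rule pattern: f = u'v + uv' with u = 5*x**2/3 - 10*x/3 + 10/3, v = exp(x), so integration by parts undoes it.
F(x) = 5*x**2*exp(x)/3 - 10*x*exp(x)/3 + 10*exp(x)/3 is an antiderivative of f.
Check: d/dx[5*x**2*exp(x)/3 - 10*x*exp(x)/3 + 10*exp(x)/3] = 5*x**2*exp(x)/3 = f(x).
F(0) = 10/3; F(-3/2) = 145*exp(-3/2)/12.
Integral = F(0) - F(-3/2) = 10/3 - 145*exp(-3/2)/12.

Antiderivative: F(x) = 5*x**2*exp(x)/3 - 10*x*exp(x)/3 + 10*exp(x)/3; value = 10/3 - 145*exp(-3/2)/12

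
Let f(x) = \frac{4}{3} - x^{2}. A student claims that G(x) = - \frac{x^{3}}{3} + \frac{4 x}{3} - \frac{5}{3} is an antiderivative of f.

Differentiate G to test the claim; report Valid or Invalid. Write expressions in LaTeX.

d/dx[G] = \frac{4}{3} - x^{2}
This equals f(x) exactly, so the claim holds.

Valid. The derivative of G reproduces f.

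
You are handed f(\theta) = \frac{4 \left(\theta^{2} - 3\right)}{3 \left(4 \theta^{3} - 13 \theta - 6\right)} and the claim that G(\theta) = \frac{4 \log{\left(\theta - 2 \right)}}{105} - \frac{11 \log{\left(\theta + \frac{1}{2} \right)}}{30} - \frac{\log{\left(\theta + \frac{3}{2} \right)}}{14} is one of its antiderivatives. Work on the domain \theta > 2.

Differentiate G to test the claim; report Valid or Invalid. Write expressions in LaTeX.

d/d\theta[G] = \frac{- 24 \theta^{2} + 22 \theta + 72}{60 \theta^{3} - 195 \theta - 90}
d/d\theta[G] - f(\theta) = - \frac{22}{30 \theta + 15} != 0.

Invalid: d/d\theta[G] - f = - \frac{22}{30 \theta + 15}, which is not 0.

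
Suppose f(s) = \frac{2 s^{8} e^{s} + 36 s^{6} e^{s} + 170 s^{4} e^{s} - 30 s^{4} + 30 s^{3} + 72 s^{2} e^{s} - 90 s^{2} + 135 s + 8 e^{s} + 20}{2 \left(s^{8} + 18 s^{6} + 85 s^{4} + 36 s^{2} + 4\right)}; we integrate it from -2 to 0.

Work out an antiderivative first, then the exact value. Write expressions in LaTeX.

Recover f(s) by differentiating a candidate F(s); any mismatch rules it out.
F(s) = \frac{5 s}{s^{4} + 9 s^{2} + 2} + e^{s} - \frac{5}{\frac{4 s^{4}}{3} + 12 s^{2} + \frac{8}{3}} is an antiderivative of f.
Check: d/ds[\frac{5 s}{s^{4} + 9 s^{2} + 2} + e^{s} - \frac{5}{\frac{4 s^{4}}{3} + 12 s^{2} + \frac{8}{3}}] = \frac{2 s^{8} e^{s} + 36 s^{6} e^{s} + 170 s^{4} e^{s} - 30 s^{4} + 30 s^{3} + 72 s^{2} e^{s} - 90 s^{2} + 135 s + 8 e^{s} + 20}{2 s^{8} + 36 s^{6} + 170 s^{4} + 72 s^{2} + 8}, which equals f(s).
F(0) = - \frac{7}{8}; F(-2) = - \frac{55}{216} + e^{-2}.
Integral = F(0) - F(-2) = - \frac{67}{108} - e^{-2}.

Antiderivative: F(s) = \frac{5 s}{s^{4} + 9 s^{2} + 2} + e^{s} - \frac{5}{\frac{4 s^{4}}{3} + 12 s^{2} + \frac{8}{3}}; value = - \frac{67}{108} - e^{-2}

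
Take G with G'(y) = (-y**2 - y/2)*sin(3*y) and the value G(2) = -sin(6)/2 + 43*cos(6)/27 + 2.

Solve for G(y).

G(y) = (18*y**2*cos(3*y) - 12*y*sin(3*y) + 9*y*cos(3*y) - 3*sin(3*y) - 4*cos(3*y) + 108)/54

Recover the given G'(y) by differentiating a candidate G(y); any mismatch rules it out.
A general antiderivative is y**2*cos(3*y)/3 - 2*y*sin(3*y)/9 + y*cos(3*y)/6 - sin(3*y)/18 - 2*cos(3*y)/27 + C.
The condition gives C = -sin(6)/2 + 43*cos(6)/27 + 2 - (-sin(6)/2 + 43*cos(6)/27) = 2.
So G(y) = (18*y**2*cos(3*y) - 12*y*sin(3*y) + 9*y*cos(3*y) - 3*sin(3*y) - 4*cos(3*y) + 108)/54.
Check: d/dy[(18*y**2*cos(3*y) - 12*y*sin(3*y) + 9*y*cos(3*y) - 3*sin(3*y) - 4*cos(3*y) + 108)/54] = -y**2*sin(3*y) - y*sin(3*y)/2, which equals G'(y).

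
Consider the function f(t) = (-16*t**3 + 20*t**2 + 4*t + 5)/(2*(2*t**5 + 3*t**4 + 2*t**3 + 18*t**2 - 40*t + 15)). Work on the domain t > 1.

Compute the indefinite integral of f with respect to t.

F(t) = 13*log(t - 1)/48 - 40*log(t - 1/2)/147 + 605*log(t + 3)/784 - 151*log(t**2 + 5)/392 - 107*sqrt(5)*atan(sqrt(5)*t/5)/294 + C

The denominator factors as 2*(t - 1)*(t + 3)*(2*t - 1)*(t**2 + 5); partial fractions split f into directly integrable pieces: -(453*t + 1070)/(588*(t**2 + 5)) - 80/(147*(2*t - 1)) + 605/(784*(t + 3)) + 13/(48*(t - 1)).
Check: d/dt[13*log(t - 1)/48 - 40*log(t - 1/2)/147 + 605*log(t + 3)/784 - 151*log(t**2 + 5)/392 - 107*sqrt(5)*atan(sqrt(5)*t/5)/294] = (-16*t**3 + 20*t**2 + 4*t + 5)/(4*t**5 + 6*t**4 + 4*t**3 + 36*t**2 - 80*t + 30), which equals f(t).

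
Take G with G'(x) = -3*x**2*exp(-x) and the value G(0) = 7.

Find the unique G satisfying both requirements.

G(x) = (3*x**2 + 6*x + 6)*exp(-x) + 1

Recognize the product-rule pattern: G'(x) = u'v + uv' with u = 3*x**2 + 6*x + 6, v = exp(-x), so integration by parts undoes it.
A general antiderivative is (3*x**2 + 6*x + 6)*exp(-x) + C.
The condition gives C = 7 - (6) = 1.
So G(x) = (3*x**2 + 6*x + 6)*exp(-x) + 1.
Check: d/dx[(3*x**2 + 6*x + 6)*exp(-x) + 1] = -3*x**2*exp(-x) = G'(x).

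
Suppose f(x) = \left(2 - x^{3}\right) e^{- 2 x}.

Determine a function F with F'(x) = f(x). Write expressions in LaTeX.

An antiderivative is F(x) = \frac{\left(4 x^{3} + 6 x^{2} + 6 x - 5\right) e^{- 2 x}}{8}.

f has the shape u'v + uv' for u = \frac{x^{3}}{2} + \frac{3 x^{2}}{4} + \frac{3 x}{4} - \frac{5}{8} and v = e^{- 2 x} — it is the derivative of the product u*v.
Check: d/dx[\frac{\left(4 x^{3} + 6 x^{2} + 6 x - 5\right) e^{- 2 x}}{8}] = \left(2 - x^{3}\right) e^{- 2 x} = f(x).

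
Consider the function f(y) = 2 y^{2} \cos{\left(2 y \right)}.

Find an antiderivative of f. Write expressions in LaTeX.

A candidate is checked by its d/dy: the result must match f(y).
Check: d/dy[y^{2} \sin{\left(2 y \right)} + y \cos{\left(2 y \right)} - \frac{\sin{\left(2 y \right)}}{2}] = 2 y^{2} \cos{\left(2 y \right)} = f(y).

An antiderivative is F(y) = y^{2} \sin{\left(2 y \right)} + y \cos{\left(2 y \right)} - \frac{\sin{\left(2 y \right)}}{2}.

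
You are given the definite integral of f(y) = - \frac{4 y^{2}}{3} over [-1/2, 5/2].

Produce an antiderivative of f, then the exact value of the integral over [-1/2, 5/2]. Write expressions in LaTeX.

Antiderivative: F(y) = - \frac{4 y^{3}}{9}; value = -7

An antiderivative F(y) passes only if d/dy[F] lands on f(y) exactly.
F(y) = - \frac{4 y^{3}}{9} is an antiderivative of f.
Check: d/dy[- \frac{4 y^{3}}{9}] = - \frac{4 y^{2}}{3} = f(y).
F(5/2) = - \frac{125}{18}; F(-1/2) = \frac{1}{18}.
Integral = F(5/2) - F(-1/2) = -7.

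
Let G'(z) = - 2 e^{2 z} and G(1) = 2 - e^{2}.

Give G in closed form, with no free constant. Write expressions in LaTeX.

G(z) = 2 - e^{2 z}

Differentiate the proposed G(z) back; it has to land on the given G'(z).
A general antiderivative is - e^{2 z} + C.
The condition gives C = 2 - e^{2} - (- e^{2}) = 2.
So G(z) = 2 - e^{2 z}.
Check: d/dz[2 - e^{2 z}] = - 2 e^{2 z} = G'(z).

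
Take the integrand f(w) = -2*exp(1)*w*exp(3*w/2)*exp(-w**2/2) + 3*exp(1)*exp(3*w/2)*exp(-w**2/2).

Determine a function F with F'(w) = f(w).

An antiderivative is F(w) = 2*exp(-w**2/2 + 3*w/2 + 1).

The substitution u = -w**2/2 + 3*w/2 + 1 works: f is exactly (dF/du)*(du/dw) for that inner function.
Check: d/dw[2*exp(-w**2/2 + 3*w/2 + 1)] = -2*exp(1)*w*exp(3*w/2)*exp(-w**2/2) + 3*exp(1)*exp(3*w/2)*exp(-w**2/2) = f(w).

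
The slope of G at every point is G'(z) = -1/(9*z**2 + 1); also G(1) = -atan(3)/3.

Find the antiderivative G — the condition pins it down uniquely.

G(z) = -atan(3*z)/3

Since d/dz undoes antidifferentiation here, G(z) must give back the stated G'(z).
A general antiderivative is -atan(3*z)/3 + C.
The condition gives C = -atan(3)/3 - (-atan(3)/3) = 0.
So G(z) = -atan(3*z)/3.
Check: d/dz[-atan(3*z)/3] = -1/(9*z**2 + 1) = G'(z).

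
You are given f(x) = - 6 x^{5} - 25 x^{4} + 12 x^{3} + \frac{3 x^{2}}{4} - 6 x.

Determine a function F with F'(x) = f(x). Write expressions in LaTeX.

An antiderivative is F(x) = - x^{6} - 5 x^{5} + 3 x^{4} + \frac{x^{3}}{4} - 3 x^{2}.

The integrand splits into summands that can be handled one at a time.
Check: d/dx[- x^{6} - 5 x^{5} + 3 x^{4} + \frac{x^{3}}{4} - 3 x^{2}] = - 6 x^{5} - 25 x^{4} + 12 x^{3} + \frac{3 x^{2}}{4} - 6 x = f(x).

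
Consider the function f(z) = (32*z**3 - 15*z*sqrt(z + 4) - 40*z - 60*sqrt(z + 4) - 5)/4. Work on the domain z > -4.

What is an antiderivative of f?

An antiderivative F(z) passes only if d/dz[F] lands on f(z) exactly.
Check: d/dz[(8*z**4 - 20*z**2 - 5*z - 6*(z + 4)**(5/2))/4] = 8*z**3 - 15*z*sqrt(z + 4)/4 - 10*z - 15*sqrt(z + 4) - 5/4, which equals f(z).

An antiderivative is F(z) = (8*z**4 - 20*z**2 - 5*z - 6*(z + 4)**(5/2))/4.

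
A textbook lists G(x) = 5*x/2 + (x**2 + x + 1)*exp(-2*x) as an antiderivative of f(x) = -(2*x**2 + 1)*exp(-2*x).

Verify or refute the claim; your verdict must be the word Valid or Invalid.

Invalid: d/dx[G] - f = 5/2, which is not 0.

d/dx[G] = (-4*x**2 + 5*exp(2*x) - 2)*exp(-2*x)/2
d/dx[G] - f(x) = 5/2 != 0.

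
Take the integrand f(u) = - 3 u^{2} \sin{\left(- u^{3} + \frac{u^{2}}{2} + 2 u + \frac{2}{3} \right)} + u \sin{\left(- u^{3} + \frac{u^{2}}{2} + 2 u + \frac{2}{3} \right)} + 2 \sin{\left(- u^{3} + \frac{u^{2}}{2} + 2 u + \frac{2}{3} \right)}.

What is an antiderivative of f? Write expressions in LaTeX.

f matches the chain-rule pattern g'(h)*h' with inner function h(u) = - u^{3} + \frac{u^{2}}{2} + 2 u + \frac{2}{3}; substituting w = h(u) collapses the integral.
Check: d/du[- \cos{\left(- u^{3} + \frac{u^{2}}{2} + 2 u + \frac{2}{3} \right)}] = - 3 u^{2} \sin{\left(- u^{3} + \frac{u^{2}}{2} + 2 u + \frac{2}{3} \right)} + u \sin{\left(- u^{3} + \frac{u^{2}}{2} + 2 u + \frac{2}{3} \right)} + 2 \sin{\left(- u^{3} + \frac{u^{2}}{2} + 2 u + \frac{2}{3} \right)} = f(u).

An antiderivative is F(u) = - \cos{\left(- u^{3} + \frac{u^{2}}{2} + 2 u + \frac{2}{3} \right)}.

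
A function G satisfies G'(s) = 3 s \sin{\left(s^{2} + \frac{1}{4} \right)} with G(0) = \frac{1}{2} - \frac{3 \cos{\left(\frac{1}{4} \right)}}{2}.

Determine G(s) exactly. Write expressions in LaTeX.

G(s) = \frac{1}{2} - \frac{3 \cos{\left(s^{2} + \frac{1}{4} \right)}}{2}

The substitution u = s^{2} + \frac{1}{4} works: G'(s) is exactly (dG/du)*(du/ds) for that inner function.
A general antiderivative is - \frac{3 \cos{\left(s^{2} + \frac{1}{4} \right)}}{2} + C.
The condition gives C = \frac{1}{2} - \frac{3 \cos{\left(\frac{1}{4} \right)}}{2} - (- \frac{3 \cos{\left(\frac{1}{4} \right)}}{2}) = \frac{1}{2}.
So G(s) = \frac{1}{2} - \frac{3 \cos{\left(s^{2} + \frac{1}{4} \right)}}{2}.
Check: d/ds[\frac{1}{2} - \frac{3 \cos{\left(s^{2} + \frac{1}{4} \right)}}{2}] = 3 s \sin{\left(s^{2} + \frac{1}{4} \right)} = G'(s).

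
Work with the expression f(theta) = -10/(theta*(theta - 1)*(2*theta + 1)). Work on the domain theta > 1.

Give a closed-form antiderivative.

An antiderivative is F(theta) = 10*log(theta) - 10*log(theta - 1)/3 - 20*log(theta + 1/2)/3.

The denominator factors as theta*(theta - 1)*(2*theta + 1); partial fractions split f into directly integrable pieces: -40/(3*(2*theta + 1)) - 10/(3*(theta - 1)) + 10/theta.
Check: d/dtheta[10*log(theta) - 10*log(theta - 1)/3 - 20*log(theta + 1/2)/3] = -10/(2*theta**3 - theta**2 - theta), which equals f(theta).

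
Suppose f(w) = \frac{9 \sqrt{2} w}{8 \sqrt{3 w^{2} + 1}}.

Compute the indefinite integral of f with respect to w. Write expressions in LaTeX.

F(w) = \frac{3 \sqrt{\frac{3 w^{2}}{2} + \frac{1}{2}}}{4} + C

f matches the chain-rule pattern g'(h)*h' with inner function h(w) = \frac{3 w^{2}}{2} + \frac{1}{2}; substituting u = h(w) collapses the integral.
Check: d/dw[\frac{3 \sqrt{\frac{3 w^{2}}{2} + \frac{1}{2}}}{4}] = \frac{9 \sqrt{2} w}{8 \sqrt{3 w^{2} + 1}} = f(w).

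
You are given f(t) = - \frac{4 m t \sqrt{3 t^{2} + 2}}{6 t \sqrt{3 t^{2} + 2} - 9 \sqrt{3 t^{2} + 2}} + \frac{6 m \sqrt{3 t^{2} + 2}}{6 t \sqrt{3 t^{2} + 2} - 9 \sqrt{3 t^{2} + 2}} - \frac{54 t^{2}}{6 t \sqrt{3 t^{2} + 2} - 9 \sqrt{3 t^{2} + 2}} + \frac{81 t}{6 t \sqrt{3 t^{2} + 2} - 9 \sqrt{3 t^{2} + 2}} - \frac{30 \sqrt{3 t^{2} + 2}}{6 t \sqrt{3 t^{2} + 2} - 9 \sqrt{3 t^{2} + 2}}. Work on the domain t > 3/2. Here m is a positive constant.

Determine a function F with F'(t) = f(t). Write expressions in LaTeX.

An antiderivative is F(t) = - \frac{2 m t}{3} - 3 \sqrt{3 t^{2} + 2} - 5 \log{\left(2 t - 3 \right)}.

Integrate term by term and add the pieces.
Check: d/dt[- \frac{2 m t}{3} - 3 \sqrt{3 t^{2} + 2} - 5 \log{\left(2 t - 3 \right)}] = \frac{- 4 m t \sqrt{3 t^{2} + 2} + 6 m \sqrt{3 t^{2} + 2} - 54 t^{2} + 81 t - 30 \sqrt{3 t^{2} + 2}}{6 t \sqrt{3 t^{2} + 2} - 9 \sqrt{3 t^{2} + 2}}, which equals f(t).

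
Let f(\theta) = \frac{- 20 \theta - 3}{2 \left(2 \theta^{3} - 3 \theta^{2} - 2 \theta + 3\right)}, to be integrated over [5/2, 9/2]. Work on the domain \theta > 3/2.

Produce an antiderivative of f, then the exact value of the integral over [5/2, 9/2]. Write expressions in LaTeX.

Factor the denominator (2 \left(\theta - 1\right) \left(\theta + 1\right) \left(2 \theta - 3\right)) and decompose: f = - \frac{66}{5 \left(2 \theta - 3\right)} + \frac{17}{20 \left(\theta + 1\right)} + \frac{23}{4 \left(\theta - 1\right)}; each piece integrates to a log, atan, or power term.
F(\theta) = - \frac{33 \log{\left(\theta - \frac{3}{2} \right)}}{5} + \frac{23 \log{\left(\theta - 1 \right)}}{4} + \frac{17 \log{\left(\theta + 1 \right)}}{20} is an antiderivative of f.
Check: d/d\theta[- \frac{33 \log{\left(\theta - \frac{3}{2} \right)}}{5} + \frac{23 \log{\left(\theta - 1 \right)}}{4} + \frac{17 \log{\left(\theta + 1 \right)}}{20}] = \frac{- 20 \theta - 3}{4 \theta^{3} - 6 \theta^{2} - 4 \theta + 6}, which equals f(\theta).
F(9/2) = - \frac{33 \log{\left(3 \right)}}{5} + \frac{17 \log{\left(\frac{11}{2} \right)}}{20} + \frac{23 \log{\left(\frac{7}{2} \right)}}{4}; F(5/2) = \frac{17 \log{\left(\frac{7}{2} \right)}}{20} + \frac{23 \log{\left(\frac{3}{2} \right)}}{4}.
Integral = F(9/2) - F(5/2) = - \frac{33 \log{\left(3 \right)}}{5} - \frac{23 \log{\left(\frac{3}{2} \right)}}{4} + \frac{17 \log{\left(\frac{11}{2} \right)}}{20} + \frac{49 \log{\left(\frac{7}{2} \right)}}{10}.

Antiderivative: F(\theta) = - \frac{33 \log{\left(\theta - \frac{3}{2} \right)}}{5} + \frac{23 \log{\left(\theta - 1 \right)}}{4} + \frac{17 \log{\left(\theta + 1 \right)}}{20}; value = - \frac{33 \log{\left(3 \right)}}{5} - \frac{23 \log{\left(\frac{3}{2} \right)}}{4} + \frac{17 \log{\left(\frac{11}{2} \right)}}{20} + \frac{49 \log{\left(\frac{7}{2} \right)}}{10}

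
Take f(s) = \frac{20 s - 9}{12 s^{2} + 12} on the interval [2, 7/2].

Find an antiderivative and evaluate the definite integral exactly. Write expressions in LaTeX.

A candidate is checked by its d/ds: the result must match f(s).
F(s) = \frac{10 \log{\left(s^{2} + 1 \right)} - 9 \operatorname{atan}{\left(s \right)}}{12} is an antiderivative of f.
Check: d/ds[\frac{10 \log{\left(s^{2} + 1 \right)} - 9 \operatorname{atan}{\left(s \right)}}{12}] = \frac{20 s - 9}{12 s^{2} + 12} = f(s).
F(7/2) = - \frac{3 \operatorname{atan}{\left(\frac{7}{2} \right)}}{4} + \frac{5 \log{\left(\frac{53}{4} \right)}}{6}; F(2) = - \frac{3 \operatorname{atan}{\left(2 \right)}}{4} + \frac{5 \log{\left(5 \right)}}{6}.
Integral = F(7/2) - F(2) = - \frac{5 \log{\left(5 \right)}}{6} - \frac{3 \operatorname{atan}{\left(\frac{7}{2} \right)}}{4} + \frac{3 \operatorname{atan}{\left(2 \right)}}{4} + \frac{5 \log{\left(\frac{53}{4} \right)}}{6}.

Antiderivative: F(s) = \frac{10 \log{\left(s^{2} + 1 \right)} - 9 \operatorname{atan}{\left(s \right)}}{12}; value = - \frac{5 \log{\left(5 \right)}}{6} - \frac{3 \operatorname{atan}{\left(\frac{7}{2} \right)}}{4} + \frac{3 \operatorname{atan}{\left(2 \right)}}{4} + \frac{5 \log{\left(\frac{53}{4} \right)}}{6}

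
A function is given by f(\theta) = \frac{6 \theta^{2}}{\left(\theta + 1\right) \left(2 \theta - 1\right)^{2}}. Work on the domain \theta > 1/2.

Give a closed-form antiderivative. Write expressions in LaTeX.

The denominator factors as \left(\theta + 1\right) \left(2 \theta - 1\right)^{2}; partial fractions split f into directly integrable pieces: \frac{5}{3 \left(2 \theta - 1\right)} + \frac{1}{\left(2 \theta - 1\right)^{2}} + \frac{2}{3 \left(\theta + 1\right)}.
Check: d/d\theta[\frac{5 \log{\left(\theta - \frac{1}{2} \right)}}{6} + \frac{2 \log{\left(\theta + 1 \right)}}{3} - \frac{6}{24 \theta - 12}] = \frac{6 \theta^{2}}{4 \theta^{3} - 3 \theta + 1}, which equals f(\theta).

An antiderivative is F(\theta) = \frac{5 \log{\left(\theta - \frac{1}{2} \right)}}{6} + \frac{2 \log{\left(\theta + 1 \right)}}{3} - \frac{6}{24 \theta - 12}.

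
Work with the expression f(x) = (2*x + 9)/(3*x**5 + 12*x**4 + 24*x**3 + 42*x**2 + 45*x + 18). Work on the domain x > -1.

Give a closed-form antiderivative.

An antiderivative is F(x) = -log(x + 1)/8 + 5*log(x + 2)/21 - 19*log(x**2 + 3)/336 - 13*sqrt(3)*atan(sqrt(3)*x/3)/168 - 7/(12*x + 12).

Factor the denominator (3*(x + 1)**2*(x + 2)*(x**2 + 3)) and decompose: f = -(19*x + 39)/(168*(x**2 + 3)) + 5/(21*(x + 2)) - 1/(8*(x + 1)) + 7/(12*(x + 1)**2); each piece integrates to a log, atan, or power term.
Check: d/dx[-log(x + 1)/8 + 5*log(x + 2)/21 - 19*log(x**2 + 3)/336 - 13*sqrt(3)*atan(sqrt(3)*x/3)/168 - 7/(12*x + 12)] = (2*x + 9)/(3*x**5 + 12*x**4 + 24*x**3 + 42*x**2 + 45*x + 18) = f(x).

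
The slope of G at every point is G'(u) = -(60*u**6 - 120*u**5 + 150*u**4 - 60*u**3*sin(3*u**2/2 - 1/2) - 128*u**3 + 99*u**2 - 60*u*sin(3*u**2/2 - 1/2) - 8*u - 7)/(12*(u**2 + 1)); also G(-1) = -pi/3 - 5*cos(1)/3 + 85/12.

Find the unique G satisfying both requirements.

G(u) = (-12*u**5 + 30*u**4 - 30*u**3 + 4*u**2 - 9*u - 20*cos(3*u**2/2 - 1/2) + 16*atan(u))/12

Since d/du undoes antidifferentiation here, G(u) must give back the stated G'(u).
A general antiderivative is -u**5 + 5*u**4/2 - 5*u**3/2 + u**2/3 - 3*u/4 - 5*cos(3*u**2/2 - 1/2)/3 + 4*atan(u)/3 + 1 + C.
The condition gives C = -pi/3 - 5*cos(1)/3 + 85/12 - (-pi/3 - 5*cos(1)/3 + 97/12) = -1.
So G(u) = (-12*u**5 + 30*u**4 - 30*u**3 + 4*u**2 - 9*u - 20*cos(3*u**2/2 - 1/2) + 16*atan(u))/12.
Check: d/du[(-12*u**5 + 30*u**4 - 30*u**3 + 4*u**2 - 9*u - 20*cos(3*u**2/2 - 1/2) + 16*atan(u))/12] = (-60*u**6 + 120*u**5 - 150*u**4 + 60*u**3*sin(3*u**2/2 - 1/2) + 128*u**3 - 99*u**2 + 60*u*sin(3*u**2/2 - 1/2) + 8*u + 7)/(12*u**2 + 12), which equals G'(u).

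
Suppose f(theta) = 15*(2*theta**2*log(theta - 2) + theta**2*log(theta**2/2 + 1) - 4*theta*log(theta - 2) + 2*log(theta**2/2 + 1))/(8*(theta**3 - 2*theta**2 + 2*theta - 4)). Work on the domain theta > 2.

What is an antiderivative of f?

f has the shape u'v + uv' for u = 15*log(theta**2/2 + 1)/8 and v = log(theta - 2) — it is the derivative of the product u*v.
Check: d/dtheta[15*log(theta - 2)*log(theta**2/2 + 1)/8] = (30*theta**2*log(theta - 2) + 15*theta**2*log(theta**2/2 + 1) - 60*theta*log(theta - 2) + 30*log(theta**2/2 + 1))/(8*theta**3 - 16*theta**2 + 16*theta - 32), which equals f(theta).

An antiderivative is F(theta) = 15*log(theta - 2)*log(theta**2/2 + 1)/8.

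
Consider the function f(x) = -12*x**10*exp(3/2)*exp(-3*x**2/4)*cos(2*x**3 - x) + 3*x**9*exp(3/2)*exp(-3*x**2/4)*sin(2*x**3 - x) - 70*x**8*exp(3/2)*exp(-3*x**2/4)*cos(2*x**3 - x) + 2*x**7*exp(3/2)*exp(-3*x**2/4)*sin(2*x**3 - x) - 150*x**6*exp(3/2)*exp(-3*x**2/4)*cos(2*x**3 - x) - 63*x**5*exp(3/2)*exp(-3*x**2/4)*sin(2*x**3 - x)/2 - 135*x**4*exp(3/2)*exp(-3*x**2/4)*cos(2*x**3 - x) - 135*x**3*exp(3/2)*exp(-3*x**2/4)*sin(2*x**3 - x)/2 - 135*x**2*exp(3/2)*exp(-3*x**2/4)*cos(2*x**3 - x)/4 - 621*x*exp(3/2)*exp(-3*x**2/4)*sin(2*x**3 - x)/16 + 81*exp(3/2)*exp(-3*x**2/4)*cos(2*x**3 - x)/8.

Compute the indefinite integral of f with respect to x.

F(x) = -(2*x**2 + 3)**4*exp(3/2)*exp(-3*x**2/4)*sin(2*x**3 - x)/8 + C

Integrate term by term and add the pieces.
Check: d/dx[-(2*x**2 + 3)**4*exp(3/2)*exp(-3*x**2/4)*sin(2*x**3 - x)/8] = (-192*x**10*exp(3/2)*cos(2*x**3 - x) + 48*x**9*exp(3/2)*sin(2*x**3 - x) - 1120*x**8*exp(3/2)*cos(2*x**3 - x) + 32*x**7*exp(3/2)*sin(2*x**3 - x) - 2400*x**6*exp(3/2)*cos(2*x**3 - x) - 504*x**5*exp(3/2)*sin(2*x**3 - x) - 2160*x**4*exp(3/2)*cos(2*x**3 - x) - 1080*x**3*exp(3/2)*sin(2*x**3 - x) - 540*x**2*exp(3/2)*cos(2*x**3 - x) - 621*x*exp(3/2)*sin(2*x**3 - x) + 162*exp(3/2)*cos(2*x**3 - x))*exp(-3*x**2/4)/16, which equals f(x).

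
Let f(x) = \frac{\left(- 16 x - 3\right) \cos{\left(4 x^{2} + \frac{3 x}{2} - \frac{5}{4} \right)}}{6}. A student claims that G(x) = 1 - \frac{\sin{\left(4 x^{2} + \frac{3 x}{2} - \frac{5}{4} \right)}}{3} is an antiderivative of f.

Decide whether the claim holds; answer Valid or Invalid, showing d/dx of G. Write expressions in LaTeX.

d/dx[G] = - \frac{8 x \cos{\left(4 x^{2} + \frac{3 x}{2} - \frac{5}{4} \right)}}{3} - \frac{\cos{\left(4 x^{2} + \frac{3 x}{2} - \frac{5}{4} \right)}}{2}
This equals f(x) exactly, so the claim holds.

Valid - differentiating G returns exactly f.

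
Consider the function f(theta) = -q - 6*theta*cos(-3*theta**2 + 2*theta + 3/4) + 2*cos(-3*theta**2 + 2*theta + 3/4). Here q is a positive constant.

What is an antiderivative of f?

The integrand splits into summands that can be handled one at a time.
Check: d/dtheta[-q*theta + sin(-3*theta**2 + 2*theta + 3/4)] = -q - 6*theta*cos(-3*theta**2 + 2*theta + 3/4) + 2*cos(-3*theta**2 + 2*theta + 3/4) = f(theta).

An antiderivative is F(theta) = -q*theta + sin(-3*theta**2 + 2*theta + 3/4).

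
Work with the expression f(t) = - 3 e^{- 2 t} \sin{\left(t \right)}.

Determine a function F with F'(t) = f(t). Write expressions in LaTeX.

An antiderivative is F(t) = \frac{3 \left(2 \sin{\left(t \right)} + \cos{\left(t \right)}\right) e^{- 2 t}}{5}.

A first test for any F(t): its t-derivative must equal f(t) identically.
Check: d/dt[\frac{3 \left(2 \sin{\left(t \right)} + \cos{\left(t \right)}\right) e^{- 2 t}}{5}] = - 3 e^{- 2 t} \sin{\left(t \right)} = f(t).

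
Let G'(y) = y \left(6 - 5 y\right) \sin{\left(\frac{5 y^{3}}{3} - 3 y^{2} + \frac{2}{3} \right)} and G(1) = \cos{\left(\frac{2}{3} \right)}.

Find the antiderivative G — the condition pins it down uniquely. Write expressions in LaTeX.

G'(y) matches the chain-rule pattern g'(h)*h' with inner function h(y) = \frac{5 y^{3}}{3} - 3 y^{2} + \frac{2}{3}; substituting u = h(y) collapses the integral.
A general antiderivative is \cos{\left(\frac{5 y^{3}}{3} - 3 y^{2} + \frac{2}{3} \right)} + C.
The condition gives C = \cos{\left(\frac{2}{3} \right)} - (\cos{\left(\frac{2}{3} \right)}) = 0.
So G(y) = \cos{\left(\frac{5 y^{3}}{3} - 3 y^{2} + \frac{2}{3} \right)}.
Check: d/dy[\cos{\left(\frac{5 y^{3}}{3} - 3 y^{2} + \frac{2}{3} \right)}] = - 5 y^{2} \sin{\left(\frac{5 y^{3}}{3} - 3 y^{2} + \frac{2}{3} \right)} + 6 y \sin{\left(\frac{5 y^{3}}{3} - 3 y^{2} + \frac{2}{3} \right)}, which equals G'(y).

G(y) = \cos{\left(\frac{5 y^{3}}{3} - 3 y^{2} + \frac{2}{3} \right)}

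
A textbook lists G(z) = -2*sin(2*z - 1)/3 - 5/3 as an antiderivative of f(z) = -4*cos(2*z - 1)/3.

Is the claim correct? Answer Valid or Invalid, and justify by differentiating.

Valid - the claim checks out under differentiation.

d/dz[G] = -4*cos(2*z - 1)/3
This equals f(z) exactly, so the claim holds.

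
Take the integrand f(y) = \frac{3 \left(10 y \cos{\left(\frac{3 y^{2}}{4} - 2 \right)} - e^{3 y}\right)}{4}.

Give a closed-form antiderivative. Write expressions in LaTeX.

An antiderivative is F(y) = \frac{- e^{3 y} + 20 \sin{\left(\frac{3 y^{2}}{4} - 2 \right)}}{4}.

Whatever form F(y) takes, F'(y) = f(y) is non-negotiable.
Check: d/dy[\frac{- e^{3 y} + 20 \sin{\left(\frac{3 y^{2}}{4} - 2 \right)}}{4}] = \frac{15 y \cos{\left(\frac{3 y^{2}}{4} - 2 \right)}}{2} - \frac{3 e^{3 y}}{4}, which equals f(y).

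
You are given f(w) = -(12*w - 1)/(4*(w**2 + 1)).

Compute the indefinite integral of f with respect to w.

Recover f(w) by differentiating a candidate F(w); any mismatch rules it out.
Check: d/dw[-3*log(w**2 + 1)/2 + atan(w)/4] = (1 - 12*w)/(4*w**2 + 4), which equals f(w).

F(w) = -3*log(w**2 + 1)/2 + atan(w)/4 + C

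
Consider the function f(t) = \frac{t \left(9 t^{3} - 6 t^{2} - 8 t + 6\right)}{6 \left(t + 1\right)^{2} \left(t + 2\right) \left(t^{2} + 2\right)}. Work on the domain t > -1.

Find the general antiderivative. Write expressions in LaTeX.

F(t) = \frac{- 97 t \log{\left(t + 1 \right)} + 222 t \log{\left(t + 2 \right)} - 22 t \log{\left(t^{2} + 2 \right)} - 17 \sqrt{2} t \operatorname{atan}{\left(\frac{\sqrt{2} t}{2} \right)} - 97 \log{\left(t + 1 \right)} + 222 \log{\left(t + 2 \right)} - 22 \log{\left(t^{2} + 2 \right)} - 17 \sqrt{2} \operatorname{atan}{\left(\frac{\sqrt{2} t}{2} \right)} - 3}{54 t + 54} + C

Factor the denominator (6 \left(t + 1\right)^{2} \left(t + 2\right) \left(t^{2} + 2\right)) and decompose: f = - \frac{22 t + 17}{27 \left(t^{2} + 2\right)} + \frac{37}{9 \left(t + 2\right)} - \frac{97}{54 \left(t + 1\right)} + \frac{1}{18 \left(t + 1\right)^{2}}; each piece integrates to a log, atan, or power term.
Check: d/dt[\frac{- 97 t \log{\left(t + 1 \right)} + 222 t \log{\left(t + 2 \right)} - 22 t \log{\left(t^{2} + 2 \right)} - 17 \sqrt{2} t \operatorname{atan}{\left(\frac{\sqrt{2} t}{2} \right)} - 97 \log{\left(t + 1 \right)} + 222 \log{\left(t + 2 \right)} - 22 \log{\left(t^{2} + 2 \right)} - 17 \sqrt{2} \operatorname{atan}{\left(\frac{\sqrt{2} t}{2} \right)} - 3}{54 t + 54}] = \frac{9 t^{4} - 6 t^{3} - 8 t^{2} + 6 t}{6 t^{5} + 24 t^{4} + 42 t^{3} + 60 t^{2} + 60 t + 24}, which equals f(t).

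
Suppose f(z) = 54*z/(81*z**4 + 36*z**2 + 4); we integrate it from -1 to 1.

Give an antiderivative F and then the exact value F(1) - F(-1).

f matches the chain-rule pattern g'(h)*h' with inner function h(z) = 3*z**2 + 2/3; substituting u = h(z) collapses the integral.
F(z) = -3/(9*z**2 + 2) is an antiderivative of f.
Check: d/dz[-3/(9*z**2 + 2)] = 54*z/(81*z**4 + 36*z**2 + 4) = f(z).
F(1) = -3/11; F(-1) = -3/11.
Integral = F(1) - F(-1) = 0.

Antiderivative: F(z) = -3/(9*z**2 + 2); value = 0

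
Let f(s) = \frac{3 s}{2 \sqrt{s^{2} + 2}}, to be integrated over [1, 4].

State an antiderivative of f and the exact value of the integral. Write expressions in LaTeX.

The substitution u = s^{2} + 2 works: f is exactly (dF/du)*(du/ds) for that inner function.
F(s) = \frac{3 \sqrt{s^{2} + 2}}{2} is an antiderivative of f.
Check: d/ds[\frac{3 \sqrt{s^{2} + 2}}{2}] = \frac{3 s}{2 \sqrt{s^{2} + 2}} = f(s).
F(4) = \frac{9 \sqrt{2}}{2}; F(1) = \frac{3 \sqrt{3}}{2}.
Integral = F(4) - F(1) = - \frac{3 \sqrt{3}}{2} + \frac{9 \sqrt{2}}{2}.

Antiderivative: F(s) = \frac{3 \sqrt{s^{2} + 2}}{2}; value = - \frac{3 \sqrt{3}}{2} + \frac{9 \sqrt{2}}{2}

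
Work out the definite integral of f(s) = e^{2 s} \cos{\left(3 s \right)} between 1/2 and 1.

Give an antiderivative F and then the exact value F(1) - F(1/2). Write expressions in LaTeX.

A first test for any F(s): its s-derivative must equal f(s) identically.
F(s) = \frac{3 e^{2 s} \sin{\left(3 s \right)}}{13} + \frac{2 e^{2 s} \cos{\left(3 s \right)}}{13} is an antiderivative of f.
Check: d/ds[\frac{3 e^{2 s} \sin{\left(3 s \right)}}{13} + \frac{2 e^{2 s} \cos{\left(3 s \right)}}{13}] = e^{2 s} \cos{\left(3 s \right)} = f(s).
F(1) = \frac{2 e^{2} \cos{\left(3 \right)}}{13} + \frac{3 e^{2} \sin{\left(3 \right)}}{13}; F(1/2) = \frac{2 e \cos{\left(\frac{3}{2} \right)}}{13} + \frac{3 e \sin{\left(\frac{3}{2} \right)}}{13}.
Integral = F(1) - F(1/2) = \frac{2 e^{2} \cos{\left(3 \right)}}{13} - \frac{3 e \sin{\left(\frac{3}{2} \right)}}{13} - \frac{2 e \cos{\left(\frac{3}{2} \right)}}{13} + \frac{3 e^{2} \sin{\left(3 \right)}}{13}.

Antiderivative: F(s) = \frac{3 e^{2 s} \sin{\left(3 s \right)}}{13} + \frac{2 e^{2 s} \cos{\left(3 s \right)}}{13}; value = \frac{2 e^{2} \cos{\left(3 \right)}}{13} - \frac{3 e \sin{\left(\frac{3}{2} \right)}}{13} - \frac{2 e \cos{\left(\frac{3}{2} \right)}}{13} + \frac{3 e^{2} \sin{\left(3 \right)}}{13}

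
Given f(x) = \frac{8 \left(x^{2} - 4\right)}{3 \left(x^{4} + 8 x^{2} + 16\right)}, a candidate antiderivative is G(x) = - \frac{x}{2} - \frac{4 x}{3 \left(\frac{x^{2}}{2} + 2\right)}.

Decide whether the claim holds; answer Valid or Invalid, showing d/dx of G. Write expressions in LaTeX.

Invalid: d/dx[G] - f = - \frac{1}{2}, which is not 0.

d/dx[G] = \frac{- 3 x^{4} - 8 x^{2} - 112}{6 x^{4} + 48 x^{2} + 96}
d/dx[G] - f(x) = - \frac{1}{2} != 0.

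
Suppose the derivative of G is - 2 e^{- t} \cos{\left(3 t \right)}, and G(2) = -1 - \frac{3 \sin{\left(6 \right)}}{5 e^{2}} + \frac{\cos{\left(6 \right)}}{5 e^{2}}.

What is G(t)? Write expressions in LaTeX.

G(t) = \frac{\left(- 5 e^{t} - 3 \sin{\left(3 t \right)} + \cos{\left(3 t \right)}\right) e^{- t}}{5}

Check a candidate G(t) by differentiating: d/dt[G] must match the given G'(t).
A general antiderivative is - \frac{3 e^{- t} \sin{\left(3 t \right)}}{5} + \frac{e^{- t} \cos{\left(3 t \right)}}{5} + C.
The condition gives C = -1 - \frac{3 \sin{\left(6 \right)}}{5 e^{2}} + \frac{\cos{\left(6 \right)}}{5 e^{2}} - (- \frac{3 \sin{\left(6 \right)}}{5 e^{2}} + \frac{\cos{\left(6 \right)}}{5 e^{2}}) = -1.
So G(t) = \frac{\left(- 5 e^{t} - 3 \sin{\left(3 t \right)} + \cos{\left(3 t \right)}\right) e^{- t}}{5}.
Check: d/dt[\frac{\left(- 5 e^{t} - 3 \sin{\left(3 t \right)} + \cos{\left(3 t \right)}\right) e^{- t}}{5}] = - 2 e^{- t} \cos{\left(3 t \right)} = G'(t).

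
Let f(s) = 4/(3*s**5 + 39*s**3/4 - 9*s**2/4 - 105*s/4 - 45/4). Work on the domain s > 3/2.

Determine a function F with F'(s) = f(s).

An antiderivative is F(s) = 16*log(s - 3/2)/435 - 16*log(s + 1/2)/63 + 8*log(s + 1)/45 + 4*log(s**2 + 5)/203 - 8*sqrt(5)*atan(sqrt(5)*s/5)/9135.

Factor the denominator (3*(s + 1)*(2*s - 3)*(2*s + 1)*(s**2 + 5)) and decompose: f = 8*(9*s - 1)/(1827*(s**2 + 5)) - 32/(63*(2*s + 1)) + 32/(435*(2*s - 3)) + 8/(45*(s + 1)); each piece integrates to a log, atan, or power term.
Check: d/ds[16*log(s - 3/2)/435 - 16*log(s + 1/2)/63 + 8*log(s + 1)/45 + 4*log(s**2 + 5)/203 - 8*sqrt(5)*atan(sqrt(5)*s/5)/9135] = 16/(12*s**5 + 39*s**3 - 9*s**2 - 105*s - 45), which equals f(s).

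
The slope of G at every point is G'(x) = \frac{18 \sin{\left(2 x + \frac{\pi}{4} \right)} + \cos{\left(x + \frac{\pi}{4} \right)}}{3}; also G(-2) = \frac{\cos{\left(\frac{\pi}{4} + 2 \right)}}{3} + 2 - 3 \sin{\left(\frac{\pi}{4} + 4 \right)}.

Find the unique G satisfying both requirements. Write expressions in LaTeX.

G(x) = \frac{\sin{\left(x + \frac{\pi}{4} \right)}}{3} - 3 \cos{\left(2 x + \frac{\pi}{4} \right)} + 2

A candidate passes only if d/dx[G] lands on the given G'(x) exactly.
A general antiderivative is \frac{\sin{\left(x + \frac{\pi}{4} \right)}}{3} - 3 \cos{\left(2 x + \frac{\pi}{4} \right)} + C.
The condition gives C = \frac{\cos{\left(\frac{\pi}{4} + 2 \right)}}{3} + 2 - 3 \sin{\left(\frac{\pi}{4} + 4 \right)} - (\frac{\cos{\left(\frac{\pi}{4} + 2 \right)}}{3} - 3 \sin{\left(\frac{\pi}{4} + 4 \right)}) = 2.
So G(x) = \frac{\sin{\left(x + \frac{\pi}{4} \right)}}{3} - 3 \cos{\left(2 x + \frac{\pi}{4} \right)} + 2.
Check: d/dx[\frac{\sin{\left(x + \frac{\pi}{4} \right)}}{3} - 3 \cos{\left(2 x + \frac{\pi}{4} \right)} + 2] = 6 \sin{\left(2 x + \frac{\pi}{4} \right)} + \frac{\cos{\left(x + \frac{\pi}{4} \right)}}{3}, which equals G'(x).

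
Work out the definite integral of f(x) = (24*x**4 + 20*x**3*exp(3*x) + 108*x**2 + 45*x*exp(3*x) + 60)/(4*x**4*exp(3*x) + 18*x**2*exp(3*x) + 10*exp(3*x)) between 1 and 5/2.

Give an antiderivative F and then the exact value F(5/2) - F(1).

An antiderivative F(x) passes only if d/dx[F] lands on f(x) exactly.
F(x) = (5*exp(3*x)*log(2*x**4/3 + 3*x**2 + 5/3) - 8)*exp(-3*x)/4 is an antiderivative of f.
Check: d/dx[(5*exp(3*x)*log(2*x**4/3 + 3*x**2 + 5/3) - 8)*exp(-3*x)/4] = (24*x**4 + 20*x**3*exp(3*x) + 108*x**2 + 45*x*exp(3*x) + 60)/(4*x**4*exp(3*x) + 18*x**2*exp(3*x) + 10*exp(3*x)) = f(x).
F(5/2) = -2*exp(-15/2) + 5*log(1115/24)/4; F(1) = -2*exp(-3) + 5*log(16/3)/4.
Integral = F(5/2) - F(1) = -5*log(16/3)/4 - 2*exp(-15/2) + 2*exp(-3) + 5*log(1115/24)/4.

Antiderivative: F(x) = (5*exp(3*x)*log(2*x**4/3 + 3*x**2 + 5/3) - 8)*exp(-3*x)/4; value = -5*log(16/3)/4 - 2*exp(-15/2) + 2*exp(-3) + 5*log(1115/24)/4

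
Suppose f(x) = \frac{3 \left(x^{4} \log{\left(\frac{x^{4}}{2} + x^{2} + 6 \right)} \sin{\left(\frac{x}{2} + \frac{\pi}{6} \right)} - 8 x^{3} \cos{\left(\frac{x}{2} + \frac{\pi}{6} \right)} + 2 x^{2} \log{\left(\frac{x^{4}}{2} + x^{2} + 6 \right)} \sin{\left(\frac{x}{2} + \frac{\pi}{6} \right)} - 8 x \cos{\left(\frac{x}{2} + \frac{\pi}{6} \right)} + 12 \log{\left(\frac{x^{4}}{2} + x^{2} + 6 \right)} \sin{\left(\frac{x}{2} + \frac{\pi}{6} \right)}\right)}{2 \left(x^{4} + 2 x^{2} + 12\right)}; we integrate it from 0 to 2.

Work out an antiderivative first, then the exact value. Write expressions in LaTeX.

f has the shape u'v + uv' for u = - 3 \cos{\left(\frac{x}{2} + \frac{\pi}{6} \right)} and v = \log{\left(\frac{x^{4}}{2} + x^{2} + 6 \right)} — it is the derivative of the product u*v.
F(x) = - 3 \log{\left(\frac{x^{4}}{2} + x^{2} + 6 \right)} \cos{\left(\frac{x}{2} + \frac{\pi}{6} \right)} is an antiderivative of f.
Check: d/dx[- 3 \log{\left(\frac{x^{4}}{2} + x^{2} + 6 \right)} \cos{\left(\frac{x}{2} + \frac{\pi}{6} \right)}] = \frac{3 x^{4} \log{\left(\frac{x^{4}}{2} + x^{2} + 6 \right)} \sin{\left(\frac{x}{2} + \frac{\pi}{6} \right)} - 24 x^{3} \cos{\left(\frac{x}{2} + \frac{\pi}{6} \right)} + 6 x^{2} \log{\left(\frac{x^{4}}{2} + x^{2} + 6 \right)} \sin{\left(\frac{x}{2} + \frac{\pi}{6} \right)} - 24 x \cos{\left(\frac{x}{2} + \frac{\pi}{6} \right)} + 36 \log{\left(\frac{x^{4}}{2} + x^{2} + 6 \right)} \sin{\left(\frac{x}{2} + \frac{\pi}{6} \right)}}{2 x^{4} + 4 x^{2} + 24}, which equals f(x).
F(2) = - 3 \log{\left(18 \right)} \cos{\left(\frac{\pi}{6} + 1 \right)}; F(0) = - \frac{3 \sqrt{3} \log{\left(6 \right)}}{2}.
Integral = F(2) - F(0) = - 3 \log{\left(18 \right)} \cos{\left(\frac{\pi}{6} + 1 \right)} + \frac{3 \sqrt{3} \log{\left(6 \right)}}{2}.

Antiderivative: F(x) = - 3 \log{\left(\frac{x^{4}}{2} + x^{2} + 6 \right)} \cos{\left(\frac{x}{2} + \frac{\pi}{6} \right)}; value = - 3 \log{\left(18 \right)} \cos{\left(\frac{\pi}{6} + 1 \right)} + \frac{3 \sqrt{3} \log{\left(6 \right)}}{2}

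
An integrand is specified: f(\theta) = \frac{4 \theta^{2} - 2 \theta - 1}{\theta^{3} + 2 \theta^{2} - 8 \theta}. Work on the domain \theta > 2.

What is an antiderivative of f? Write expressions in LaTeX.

The denominator factors as \theta \left(\theta - 2\right) \left(\theta + 4\right); partial fractions split f into directly integrable pieces: \frac{71}{24 \left(\theta + 4\right)} + \frac{11}{12 \left(\theta - 2\right)} + \frac{1}{8 \theta}.
Check: d/d\theta[\frac{3 \log{\left(\theta \right)} + 22 \log{\left(\theta - 2 \right)} + 71 \log{\left(\theta + 4 \right)}}{24}] = \frac{4 \theta^{2} - 2 \theta - 1}{\theta^{3} + 2 \theta^{2} - 8 \theta} = f(\theta).

An antiderivative is F(\theta) = \frac{3 \log{\left(\theta \right)} + 22 \log{\left(\theta - 2 \right)} + 71 \log{\left(\theta + 4 \right)}}{24}.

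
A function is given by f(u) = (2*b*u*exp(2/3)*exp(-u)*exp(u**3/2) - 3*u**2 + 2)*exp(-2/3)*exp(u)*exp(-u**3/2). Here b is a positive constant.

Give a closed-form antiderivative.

Recover f(u) by differentiating a candidate F(u); any mismatch rules it out.
Check: d/du[b*u**2 + 2*exp(-2/3)*exp(u)*exp(-u**3/2)] = (2*b*u*exp(2/3)*exp(u**3/2) - 3*u**2*exp(u) + 2*exp(u))*exp(-2/3)*exp(-u**3/2), which equals f(u).

An antiderivative is F(u) = b*u**2 + 2*exp(-2/3)*exp(u)*exp(-u**3/2).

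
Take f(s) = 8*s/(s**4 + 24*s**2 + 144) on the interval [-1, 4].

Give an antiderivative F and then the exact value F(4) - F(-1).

f matches the chain-rule pattern g'(h)*h' with inner function h(s) = s**2/2 + 6; substituting u = h(s) collapses the integral.
F(s) = -4/(s**2 + 12) is an antiderivative of f.
Check: d/ds[-4/(s**2 + 12)] = 8*s/(s**4 + 24*s**2 + 144) = f(s).
F(4) = -1/7; F(-1) = -4/13.
Integral = F(4) - F(-1) = 15/91.

Antiderivative: F(s) = -4/(s**2 + 12); value = 15/91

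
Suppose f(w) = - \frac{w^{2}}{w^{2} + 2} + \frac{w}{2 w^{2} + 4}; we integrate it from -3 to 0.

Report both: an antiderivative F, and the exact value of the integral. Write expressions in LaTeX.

Antiderivative: F(w) = - w + \frac{\log{\left(w^{2} + 2 \right)}}{4} + \sqrt{2} \operatorname{atan}{\left(\frac{\sqrt{2} w}{2} \right)}; value = -3 - \frac{\log{\left(11 \right)}}{4} + \frac{\log{\left(2 \right)}}{4} + \sqrt{2} \operatorname{atan}{\left(\frac{3 \sqrt{2}}{2} \right)}

Integrate term by term and add the pieces.
F(w) = - w + \frac{\log{\left(w^{2} + 2 \right)}}{4} + \sqrt{2} \operatorname{atan}{\left(\frac{\sqrt{2} w}{2} \right)} is an antiderivative of f.
Check: d/dw[- w + \frac{\log{\left(w^{2} + 2 \right)}}{4} + \sqrt{2} \operatorname{atan}{\left(\frac{\sqrt{2} w}{2} \right)}] = \frac{- 2 w^{2} + w}{2 w^{2} + 4}, which equals f(w).
F(0) = \frac{\log{\left(2 \right)}}{4}; F(-3) = - \sqrt{2} \operatorname{atan}{\left(\frac{3 \sqrt{2}}{2} \right)} + \frac{\log{\left(11 \right)}}{4} + 3.
Integral = F(0) - F(-3) = -3 - \frac{\log{\left(11 \right)}}{4} + \frac{\log{\left(2 \right)}}{4} + \sqrt{2} \operatorname{atan}{\left(\frac{3 \sqrt{2}}{2} \right)}.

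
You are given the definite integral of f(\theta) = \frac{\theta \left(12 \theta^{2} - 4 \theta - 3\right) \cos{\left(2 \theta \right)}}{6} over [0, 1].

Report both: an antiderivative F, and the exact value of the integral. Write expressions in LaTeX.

Whatever form F(\theta) takes, F'(\theta) = f(\theta) is non-negotiable.
F(\theta) = \frac{24 \theta^{3} \sin{\left(2 \theta \right)} - 8 \theta^{2} \sin{\left(2 \theta \right)} + 36 \theta^{2} \cos{\left(2 \theta \right)} - 42 \theta \sin{\left(2 \theta \right)} - 8 \theta \cos{\left(2 \theta \right)} + 4 \sin{\left(2 \theta \right)} - 21 \cos{\left(2 \theta \right)}}{24} is an antiderivative of f.
Check: d/d\theta[\frac{24 \theta^{3} \sin{\left(2 \theta \right)} - 8 \theta^{2} \sin{\left(2 \theta \right)} + 36 \theta^{2} \cos{\left(2 \theta \right)} - 42 \theta \sin{\left(2 \theta \right)} - 8 \theta \cos{\left(2 \theta \right)} + 4 \sin{\left(2 \theta \right)} - 21 \cos{\left(2 \theta \right)}}{24}] = 2 \theta^{3} \cos{\left(2 \theta \right)} - \frac{2 \theta^{2} \cos{\left(2 \theta \right)}}{3} - \frac{\theta \cos{\left(2 \theta \right)}}{2}, which equals f(\theta).
F(1) = - \frac{11 \sin{\left(2 \right)}}{12} + \frac{7 \cos{\left(2 \right)}}{24}; F(0) = - \frac{7}{8}.
Integral = F(1) - F(0) = - \frac{11 \sin{\left(2 \right)}}{12} + \frac{7 \cos{\left(2 \right)}}{24} + \frac{7}{8}.

Antiderivative: F(\theta) = \frac{24 \theta^{3} \sin{\left(2 \theta \right)} - 8 \theta^{2} \sin{\left(2 \theta \right)} + 36 \theta^{2} \cos{\left(2 \theta \right)} - 42 \theta \sin{\left(2 \theta \right)} - 8 \theta \cos{\left(2 \theta \right)} + 4 \sin{\left(2 \theta \right)} - 21 \cos{\left(2 \theta \right)}}{24}; value = - \frac{11 \sin{\left(2 \right)}}{12} + \frac{7 \cos{\left(2 \right)}}{24} + \frac{7}{8}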